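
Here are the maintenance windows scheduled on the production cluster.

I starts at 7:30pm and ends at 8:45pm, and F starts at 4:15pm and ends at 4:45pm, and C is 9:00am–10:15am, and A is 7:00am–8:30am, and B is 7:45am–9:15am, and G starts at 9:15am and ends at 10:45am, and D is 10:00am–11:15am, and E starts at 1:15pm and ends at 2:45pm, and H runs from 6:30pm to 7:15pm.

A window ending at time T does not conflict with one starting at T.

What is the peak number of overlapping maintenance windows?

3

Walk through starts and ends in time order (an end at T is processed before a start at T):
7:00am start A → 1
7:45am start B → 2
8:30am end A → 1
9:00am start C → 2
9:15am end B → 1
9:15am start G → 2
10:00am start D → 3
10:15am end C → 2
10:45am end G → 1
11:15am end D → 0
1:15pm start E → 1
2:45pm end E → 0
4:15pm start F → 1
4:45pm end F → 0
6:30pm start H → 1
7:15pm end H → 0
7:30pm start I → 1
8:45pm end I → 0
Peak is 3, at 10:00am (C, D, G).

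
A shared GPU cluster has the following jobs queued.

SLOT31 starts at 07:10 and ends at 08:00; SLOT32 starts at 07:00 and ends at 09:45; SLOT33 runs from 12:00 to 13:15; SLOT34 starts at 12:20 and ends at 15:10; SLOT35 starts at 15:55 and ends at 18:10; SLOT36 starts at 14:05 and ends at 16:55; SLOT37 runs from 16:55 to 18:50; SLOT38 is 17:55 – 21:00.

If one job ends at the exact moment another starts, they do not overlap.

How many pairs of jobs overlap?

7

Sorted by start: SLOT32, SLOT31, SLOT33, SLOT34, SLOT36, SLOT35, SLOT37, SLOT38.
SLOT31 starts before SLOT32 ends → SLOT32 and SLOT31 overlap.
SLOT33 starts after SLOT32 ends, so nothing later overlaps SLOT32 either.
SLOT33 starts after SLOT31 ends, so nothing later overlaps SLOT31 either.
SLOT34 starts before SLOT33 ends → SLOT33 and SLOT34 overlap.
SLOT36 starts after SLOT33 ends, so nothing later overlaps SLOT33 either.
SLOT36 starts before SLOT34 ends → SLOT34 and SLOT36 overlap.
SLOT35 starts after SLOT34 ends, so nothing later overlaps SLOT34 either.
SLOT35 starts before SLOT36 ends → SLOT36 and SLOT35 overlap.
SLOT37 starts exactly when SLOT36 ends (back-to-back, no overlap), so nothing later overlaps SLOT36 either.
SLOT37 starts before SLOT35 ends → SLOT35 and SLOT37 overlap.
SLOT38 starts before SLOT35 ends → SLOT35 and SLOT38 overlap.
SLOT38 starts before SLOT37 ends → SLOT37 and SLOT38 overlap.
Overlapping pairs: SLOT31 & SLOT32, SLOT33 & SLOT34, SLOT34 & SLOT36, SLOT35 & SLOT36, SLOT35 & SLOT37, SLOT35 & SLOT38, SLOT37 & SLOT38 — 7 in total.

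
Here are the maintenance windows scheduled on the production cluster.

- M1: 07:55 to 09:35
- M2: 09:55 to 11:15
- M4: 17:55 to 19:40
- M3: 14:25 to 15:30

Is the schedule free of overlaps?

Check each pair: they overlap iff neither finishes before the other starts.
Sorted by start: M1, M2, M3, M4.
M2 starts after M1 ends, so nothing later overlaps M1 either.
M3 starts after M2 ends, so nothing later overlaps M2 either.
M4 starts after M3 ends.
Every pair is clear; the schedule has no overlaps.

Yes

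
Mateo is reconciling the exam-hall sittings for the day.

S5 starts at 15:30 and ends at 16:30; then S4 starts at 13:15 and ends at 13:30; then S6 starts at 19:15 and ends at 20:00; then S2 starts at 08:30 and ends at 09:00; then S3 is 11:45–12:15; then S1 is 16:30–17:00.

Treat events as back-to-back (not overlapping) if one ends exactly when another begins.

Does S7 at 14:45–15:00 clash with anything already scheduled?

S2: ends 09:00 at or before S7 starts 14:45 → clear.
S3: ends 12:15 at or before S7 starts 14:45 → clear.
S4: ends 13:30 at or before S7 starts 14:45 → clear.
S5: starts 15:30 at or after S7 ends 15:00 → clear.
S1: starts 16:30 at or after S7 ends 15:00 → clear.
S6: starts 19:15 at or after S7 ends 15:00 → clear.

No — it doesn't clash with anything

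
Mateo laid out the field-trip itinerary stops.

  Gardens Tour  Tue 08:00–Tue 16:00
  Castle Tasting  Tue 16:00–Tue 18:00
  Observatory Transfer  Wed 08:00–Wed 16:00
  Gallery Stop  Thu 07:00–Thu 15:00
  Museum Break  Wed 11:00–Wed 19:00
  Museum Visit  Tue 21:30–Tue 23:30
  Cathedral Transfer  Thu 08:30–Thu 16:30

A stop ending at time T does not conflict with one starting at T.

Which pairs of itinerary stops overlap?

Two intervals overlap when each starts before the other ends.
Sorted by start: Gardens Tour, Castle Tasting, Museum Visit, Observatory Transfer, Museum Break, Gallery Stop, Cathedral Transfer.
Castle Tasting starts exactly when Gardens Tour ends (back-to-back, no overlap); Gardens Tour is clear from here.
Museum Visit starts after Castle Tasting ends; Castle Tasting is clear from here.
Observatory Transfer starts after Museum Visit ends; Museum Visit is clear from here.
Museum Break starts before Observatory Transfer ends → Observatory Transfer and Museum Break overlap.
Gallery Stop starts after Observatory Transfer ends; Observatory Transfer is clear from here.
Gallery Stop starts after Museum Break ends; Museum Break is clear from here.
Cathedral Transfer starts before Gallery Stop ends → Gallery Stop and Cathedral Transfer overlap.

Cathedral Transfer & Gallery Stop, Museum Break & Observatory Transfer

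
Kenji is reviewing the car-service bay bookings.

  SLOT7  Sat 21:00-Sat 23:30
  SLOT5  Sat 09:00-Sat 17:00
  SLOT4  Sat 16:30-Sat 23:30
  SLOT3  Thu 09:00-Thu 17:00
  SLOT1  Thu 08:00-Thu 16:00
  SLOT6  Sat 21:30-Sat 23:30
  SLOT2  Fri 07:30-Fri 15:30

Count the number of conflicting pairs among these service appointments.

Sorted by start: SLOT1, SLOT3, SLOT2, SLOT5, SLOT4, SLOT7, SLOT6.
SLOT3 starts before SLOT1 ends → SLOT1 and SLOT3 overlap.
SLOT2 starts after SLOT1 ends; SLOT1 is clear from here.
SLOT2 starts after SLOT3 ends; SLOT3 is clear from here.
SLOT5 starts after SLOT2 ends; SLOT2 is clear from here.
SLOT4 starts before SLOT5 ends → SLOT5 and SLOT4 overlap.
SLOT7 starts after SLOT5 ends; SLOT5 is clear from here.
SLOT7 starts before SLOT4 ends → SLOT4 and SLOT7 overlap.
SLOT6 starts before SLOT4 ends → SLOT4 and SLOT6 overlap.
SLOT6 starts before SLOT7 ends → SLOT7 and SLOT6 overlap.
Overlapping pairs: SLOT1 & SLOT3, SLOT4 & SLOT5, SLOT4 & SLOT6, SLOT4 & SLOT7, SLOT6 & SLOT7 — 5 in total.

5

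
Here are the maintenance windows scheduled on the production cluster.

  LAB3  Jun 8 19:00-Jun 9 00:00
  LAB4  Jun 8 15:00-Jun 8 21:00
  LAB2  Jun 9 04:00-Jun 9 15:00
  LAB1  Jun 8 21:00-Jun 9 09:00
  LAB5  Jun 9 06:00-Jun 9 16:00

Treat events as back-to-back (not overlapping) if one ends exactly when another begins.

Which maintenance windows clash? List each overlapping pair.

LAB1 & LAB2, LAB1 & LAB3, LAB1 & LAB5, LAB2 & LAB5, LAB3 & LAB4

Check each pair: they overlap iff neither finishes before the other starts.
Sorted by start: LAB4, LAB3, LAB1, LAB2, LAB5.
LAB3 starts before LAB4 ends → LAB4 and LAB3 overlap.
LAB1 starts exactly when LAB4 ends (back-to-back, no overlap), so LAB4 has no further overlaps.
LAB1 starts before LAB3 ends → LAB3 and LAB1 overlap.
LAB2 starts after LAB3 ends, so LAB3 has no further overlaps.
LAB2 starts before LAB1 ends → LAB1 and LAB2 overlap.
LAB5 starts before LAB1 ends → LAB1 and LAB5 overlap.
LAB5 starts before LAB2 ends → LAB2 and LAB5 overlap.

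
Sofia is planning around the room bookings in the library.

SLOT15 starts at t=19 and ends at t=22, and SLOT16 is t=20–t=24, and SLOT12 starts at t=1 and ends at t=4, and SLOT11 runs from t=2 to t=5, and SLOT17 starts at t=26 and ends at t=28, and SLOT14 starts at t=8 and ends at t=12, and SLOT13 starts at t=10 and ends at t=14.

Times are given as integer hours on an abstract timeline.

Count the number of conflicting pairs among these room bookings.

3

Two intervals overlap when each starts before the other ends.
Sorted by start: SLOT12, SLOT11, SLOT14, SLOT13, SLOT15, SLOT16, SLOT17.
SLOT11 starts before SLOT12 ends → SLOT12 and SLOT11 overlap.
SLOT14 starts after SLOT12 ends; SLOT12 is clear from here.
SLOT14 starts after SLOT11 ends; SLOT11 is clear from here.
SLOT13 starts before SLOT14 ends → SLOT14 and SLOT13 overlap.
SLOT15 starts after SLOT14 ends; SLOT14 is clear from here.
SLOT15 starts after SLOT13 ends; SLOT13 is clear from here.
SLOT16 starts before SLOT15 ends → SLOT15 and SLOT16 overlap.
SLOT17 starts after SLOT15 ends.
SLOT17 starts after SLOT16 ends.
Overlapping pairs: SLOT11 & SLOT12, SLOT13 & SLOT14, SLOT15 & SLOT16 — 3 in total.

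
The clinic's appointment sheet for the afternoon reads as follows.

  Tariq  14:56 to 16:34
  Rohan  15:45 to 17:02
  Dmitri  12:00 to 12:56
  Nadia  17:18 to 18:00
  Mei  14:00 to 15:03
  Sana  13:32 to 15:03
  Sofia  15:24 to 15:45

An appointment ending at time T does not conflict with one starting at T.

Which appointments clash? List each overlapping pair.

Mei & Sana, Mei & Tariq, Rohan & Tariq, Sana & Tariq, Sofia & Tariq

Check each pair: they overlap iff neither finishes before the other starts.
Sorted by start: Dmitri, Sana, Mei, Tariq, Sofia, Rohan, Nadia.
Sana starts after Dmitri ends, so Dmitri has no further overlaps.
Mei starts before Sana ends → Sana and Mei overlap.
Tariq starts before Sana ends → Sana and Tariq overlap.
Sofia starts after Sana ends, so Sana has no further overlaps.
Tariq starts before Mei ends → Mei and Tariq overlap.
Sofia starts after Mei ends, so Mei has no further overlaps.
Sofia starts before Tariq ends → Tariq and Sofia overlap.
Rohan starts before Tariq ends → Tariq and Rohan overlap.
Nadia starts after Tariq ends.
Rohan starts exactly when Sofia ends (back-to-back, no overlap), so Sofia has no further overlaps.
Nadia starts after Rohan ends.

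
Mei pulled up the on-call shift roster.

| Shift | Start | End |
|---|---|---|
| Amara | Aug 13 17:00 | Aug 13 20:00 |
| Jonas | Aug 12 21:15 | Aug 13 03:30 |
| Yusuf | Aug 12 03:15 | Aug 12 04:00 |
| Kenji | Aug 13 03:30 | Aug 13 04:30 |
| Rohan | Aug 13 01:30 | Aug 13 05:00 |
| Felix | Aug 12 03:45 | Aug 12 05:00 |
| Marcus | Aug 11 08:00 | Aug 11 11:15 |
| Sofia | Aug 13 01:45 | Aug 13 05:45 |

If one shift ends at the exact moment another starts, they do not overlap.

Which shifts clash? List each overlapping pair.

Check each pair: they overlap iff neither finishes before the other starts.
Sorted by start: Marcus, Yusuf, Felix, Jonas, Rohan, Sofia, Kenji, Amara.
Yusuf starts after Marcus ends; Marcus is clear from here.
Felix starts before Yusuf ends → Yusuf and Felix overlap.
Jonas starts after Yusuf ends; Yusuf is clear from here.
Jonas starts after Felix ends; Felix is clear from here.
Rohan starts before Jonas ends → Jonas and Rohan overlap.
Sofia starts before Jonas ends → Jonas and Sofia overlap.
Kenji starts exactly when Jonas ends (back-to-back, no overlap); Jonas is clear from here.
Sofia starts before Rohan ends → Rohan and Sofia overlap.
Kenji starts before Rohan ends → Rohan and Kenji overlap.
Amara starts after Rohan ends.
Kenji starts before Sofia ends → Sofia and Kenji overlap.
Amara starts after Sofia ends.
Amara starts after Kenji ends.

Felix & Yusuf, Jonas & Rohan, Jonas & Sofia, Kenji & Rohan, Kenji & Sofia, Rohan & Sofia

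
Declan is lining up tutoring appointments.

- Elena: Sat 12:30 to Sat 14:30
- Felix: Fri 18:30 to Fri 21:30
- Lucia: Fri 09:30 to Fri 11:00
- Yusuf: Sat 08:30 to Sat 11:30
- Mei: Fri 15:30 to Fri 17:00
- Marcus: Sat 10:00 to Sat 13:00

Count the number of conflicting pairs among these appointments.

2

Sorted by start: Lucia, Mei, Felix, Yusuf, Marcus, Elena.
Mei starts after Lucia ends; Lucia is clear from here.
Felix starts after Mei ends; Mei is clear from here.
Yusuf starts after Felix ends; Felix is clear from here.
Marcus starts before Yusuf ends → Yusuf and Marcus overlap.
Elena starts after Yusuf ends.
Elena starts before Marcus ends → Marcus and Elena overlap.
Overlapping pairs: Elena & Marcus, Marcus & Yusuf — 2 in total.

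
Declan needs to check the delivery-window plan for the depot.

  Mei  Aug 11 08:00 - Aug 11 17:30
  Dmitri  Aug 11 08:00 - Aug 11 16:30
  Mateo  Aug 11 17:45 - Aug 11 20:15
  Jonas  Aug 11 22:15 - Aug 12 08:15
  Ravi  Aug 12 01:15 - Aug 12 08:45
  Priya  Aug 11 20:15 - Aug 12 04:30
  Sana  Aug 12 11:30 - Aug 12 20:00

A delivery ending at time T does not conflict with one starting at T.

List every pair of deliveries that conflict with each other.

Sorted by start: Mei, Dmitri, Mateo, Priya, Jonas, Ravi, Sana.
Dmitri starts before Mei ends → Mei and Dmitri overlap.
Mateo starts after Mei ends, so nothing later overlaps Mei either.
Mateo starts after Dmitri ends, so nothing later overlaps Dmitri either.
Priya starts exactly when Mateo ends (back-to-back, no overlap), so nothing later overlaps Mateo either.
Jonas starts before Priya ends → Priya and Jonas overlap.
Ravi starts before Priya ends → Priya and Ravi overlap.
Sana starts after Priya ends.
Ravi starts before Jonas ends → Jonas and Ravi overlap.
Sana starts after Jonas ends.
Sana starts after Ravi ends.

Dmitri & Mei, Jonas & Priya, Jonas & Ravi, Priya & Ravi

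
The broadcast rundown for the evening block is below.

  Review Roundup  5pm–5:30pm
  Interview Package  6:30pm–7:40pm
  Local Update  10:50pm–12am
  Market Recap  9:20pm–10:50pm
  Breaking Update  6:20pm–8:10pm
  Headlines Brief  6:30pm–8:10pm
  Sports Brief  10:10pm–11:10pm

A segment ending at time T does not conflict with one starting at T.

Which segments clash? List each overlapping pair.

Breaking Update & Headlines Brief, Breaking Update & Interview Package, Headlines Brief & Interview Package, Local Update & Sports Brief, Market Recap & Sports Brief

Sorted by start: Review Roundup, Breaking Update, Headlines Brief, Interview Package, Market Recap, Sports Brief, Local Update.
Breaking Update starts after Review Roundup ends — done with Review Roundup.
Headlines Brief starts before Breaking Update ends → Breaking Update and Headlines Brief overlap.
Interview Package starts before Breaking Update ends → Breaking Update and Interview Package overlap.
Market Recap starts after Breaking Update ends — done with Breaking Update.
Interview Package starts before Headlines Brief ends → Headlines Brief and Interview Package overlap.
Market Recap starts after Headlines Brief ends — done with Headlines Brief.
Market Recap starts after Interview Package ends — done with Interview Package.
Sports Brief starts before Market Recap ends → Market Recap and Sports Brief overlap.
Local Update starts exactly when Market Recap ends (back-to-back, no overlap).
Local Update starts before Sports Brief ends → Sports Brief and Local Update overlap.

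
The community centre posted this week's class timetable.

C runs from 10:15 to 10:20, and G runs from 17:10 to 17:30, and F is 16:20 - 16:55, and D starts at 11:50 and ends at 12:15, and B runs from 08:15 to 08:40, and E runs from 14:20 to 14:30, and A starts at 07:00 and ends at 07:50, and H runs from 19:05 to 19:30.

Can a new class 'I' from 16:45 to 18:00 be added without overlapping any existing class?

A: ends 07:50 at or before I starts 16:45 → clear.
B: ends 08:40 at or before I starts 16:45 → clear.
C: ends 10:20 at or before I starts 16:45 → clear.
D: ends 12:15 at or before I starts 16:45 → clear.
E: ends 14:30 at or before I starts 16:45 → clear.
F: starts 16:20 before I ends 18:00, and ends 16:55 after I starts 16:45 → overlap.
G: starts 17:10 before I ends 18:00, and ends 17:30 after I starts 16:45 → overlap.
H: starts 19:05 at or after I ends 18:00 → clear.
I overlaps F, G.

No — it overlaps F, G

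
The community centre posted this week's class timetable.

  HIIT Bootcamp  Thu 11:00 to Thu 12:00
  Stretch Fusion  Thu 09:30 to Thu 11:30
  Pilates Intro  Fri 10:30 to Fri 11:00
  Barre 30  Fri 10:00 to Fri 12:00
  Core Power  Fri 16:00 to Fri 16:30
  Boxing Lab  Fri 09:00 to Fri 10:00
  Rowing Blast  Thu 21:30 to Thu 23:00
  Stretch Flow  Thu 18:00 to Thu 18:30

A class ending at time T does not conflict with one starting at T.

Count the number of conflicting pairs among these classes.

Sorted by start: Stretch Fusion, HIIT Bootcamp, Stretch Flow, Rowing Blast, Boxing Lab, Barre 30, Pilates Intro, Core Power.
HIIT Bootcamp starts before Stretch Fusion ends → Stretch Fusion and HIIT Bootcamp overlap.
Stretch Flow starts after Stretch Fusion ends, so nothing later overlaps Stretch Fusion either.
Stretch Flow starts after HIIT Bootcamp ends, so nothing later overlaps HIIT Bootcamp either.
Rowing Blast starts after Stretch Flow ends, so nothing later overlaps Stretch Flow either.
Boxing Lab starts after Rowing Blast ends, so nothing later overlaps Rowing Blast either.
Barre 30 starts exactly when Boxing Lab ends (back-to-back, no overlap), so nothing later overlaps Boxing Lab either.
Pilates Intro starts before Barre 30 ends → Barre 30 and Pilates Intro overlap.
Core Power starts after Barre 30 ends.
Core Power starts after Pilates Intro ends.
Overlapping pairs: Barre 30 & Pilates Intro, HIIT Bootcamp & Stretch Fusion — 2 in total.

2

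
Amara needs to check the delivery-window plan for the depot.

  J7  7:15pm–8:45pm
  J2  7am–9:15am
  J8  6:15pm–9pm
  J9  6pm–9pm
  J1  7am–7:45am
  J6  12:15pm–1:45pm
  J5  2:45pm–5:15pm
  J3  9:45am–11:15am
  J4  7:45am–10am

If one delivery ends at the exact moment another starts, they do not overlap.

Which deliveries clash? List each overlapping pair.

J1 & J2, J2 & J4, J3 & J4, J7 & J8, J7 & J9, J8 & J9

Two intervals overlap when each starts before the other ends.
Sorted by start: J1, J2, J4, J3, J6, J5, J9, J8, J7.
J2 starts before J1 ends → J1 and J2 overlap.
J4 starts exactly when J1 ends (back-to-back, no overlap), so nothing later overlaps J1 either.
J4 starts before J2 ends → J2 and J4 overlap.
J3 starts after J2 ends, so nothing later overlaps J2 either.
J3 starts before J4 ends → J4 and J3 overlap.
J6 starts after J4 ends, so nothing later overlaps J4 either.
J6 starts after J3 ends, so nothing later overlaps J3 either.
J5 starts after J6 ends, so nothing later overlaps J6 either.
J9 starts after J5 ends, so nothing later overlaps J5 either.
J8 starts before J9 ends → J9 and J8 overlap.
J7 starts before J9 ends → J9 and J7 overlap.
J7 starts before J8 ends → J8 and J7 overlap.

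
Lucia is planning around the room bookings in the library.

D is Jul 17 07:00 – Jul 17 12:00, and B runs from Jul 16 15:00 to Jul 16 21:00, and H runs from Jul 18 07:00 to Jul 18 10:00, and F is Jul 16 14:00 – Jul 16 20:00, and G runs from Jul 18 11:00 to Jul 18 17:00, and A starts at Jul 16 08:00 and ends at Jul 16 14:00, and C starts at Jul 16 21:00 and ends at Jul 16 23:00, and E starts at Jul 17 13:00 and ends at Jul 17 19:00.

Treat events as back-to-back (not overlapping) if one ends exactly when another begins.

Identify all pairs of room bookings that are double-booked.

B & F

Two intervals overlap when each starts before the other ends.
Sorted by start: A, F, B, C, D, E, H, G.
F starts exactly when A ends (back-to-back, no overlap), so nothing later overlaps A either.
B starts before F ends → F and B overlap.
C starts after F ends, so nothing later overlaps F either.
C starts exactly when B ends (back-to-back, no overlap), so nothing later overlaps B either.
D starts after C ends, so nothing later overlaps C either.
E starts after D ends, so nothing later overlaps D either.
H starts after E ends, so nothing later overlaps E either.
G starts after H ends.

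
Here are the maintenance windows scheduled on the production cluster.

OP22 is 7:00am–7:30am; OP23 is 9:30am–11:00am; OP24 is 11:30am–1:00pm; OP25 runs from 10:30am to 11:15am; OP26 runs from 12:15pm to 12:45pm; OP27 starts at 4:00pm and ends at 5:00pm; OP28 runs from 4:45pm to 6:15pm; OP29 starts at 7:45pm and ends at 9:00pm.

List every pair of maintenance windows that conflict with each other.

Two intervals overlap when each starts before the other ends.
Sorted by start: OP22, OP23, OP25, OP24, OP26, OP27, OP28, OP29.
OP23 starts after OP22 ends, so OP22 has no further overlaps.
OP25 starts before OP23 ends → OP23 and OP25 overlap.
OP24 starts after OP23 ends, so OP23 has no further overlaps.
OP24 starts after OP25 ends, so OP25 has no further overlaps.
OP26 starts before OP24 ends → OP24 and OP26 overlap.
OP27 starts after OP24 ends, so OP24 has no further overlaps.
OP27 starts after OP26 ends, so OP26 has no further overlaps.
OP28 starts before OP27 ends → OP27 and OP28 overlap.
OP29 starts after OP27 ends.
OP29 starts after OP28 ends.

OP23 & OP25, OP24 & OP26, OP27 & OP28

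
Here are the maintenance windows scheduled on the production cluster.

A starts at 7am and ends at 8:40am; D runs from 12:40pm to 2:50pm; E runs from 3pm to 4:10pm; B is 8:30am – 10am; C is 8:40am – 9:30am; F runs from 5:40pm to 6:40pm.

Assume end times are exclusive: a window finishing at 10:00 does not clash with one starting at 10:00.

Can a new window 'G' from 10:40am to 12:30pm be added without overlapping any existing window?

A: ends 8:40am at or before G starts 10:40am → clear.
B: ends 10am at or before G starts 10:40am → clear.
C: ends 9:30am at or before G starts 10:40am → clear.
D: starts 12:40pm at or after G ends 12:30pm → clear.
E: starts 3pm at or after G ends 12:30pm → clear.
F: starts 5:40pm at or after G ends 12:30pm → clear.

Yes — the slot is free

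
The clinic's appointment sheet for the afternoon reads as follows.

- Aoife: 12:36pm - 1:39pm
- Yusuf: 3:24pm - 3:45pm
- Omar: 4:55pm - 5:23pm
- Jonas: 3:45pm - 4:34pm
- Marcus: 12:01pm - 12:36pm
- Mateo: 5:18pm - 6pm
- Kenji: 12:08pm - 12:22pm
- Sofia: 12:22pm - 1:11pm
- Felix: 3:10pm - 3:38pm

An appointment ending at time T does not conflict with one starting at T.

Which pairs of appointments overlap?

Aoife & Sofia, Felix & Yusuf, Kenji & Marcus, Marcus & Sofia, Mateo & Omar

Sorted by start: Marcus, Kenji, Sofia, Aoife, Felix, Yusuf, Jonas, Omar, Mateo.
Kenji starts before Marcus ends → Marcus and Kenji overlap.
Sofia starts before Marcus ends → Marcus and Sofia overlap.
Aoife starts exactly when Marcus ends (back-to-back, no overlap), so Marcus has no further overlaps.
Sofia starts exactly when Kenji ends (back-to-back, no overlap), so Kenji has no further overlaps.
Aoife starts before Sofia ends → Sofia and Aoife overlap.
Felix starts after Sofia ends, so Sofia has no further overlaps.
Felix starts after Aoife ends, so Aoife has no further overlaps.
Yusuf starts before Felix ends → Felix and Yusuf overlap.
Jonas starts after Felix ends, so Felix has no further overlaps.
Jonas starts exactly when Yusuf ends (back-to-back, no overlap), so Yusuf has no further overlaps.
Omar starts after Jonas ends, so Jonas has no further overlaps.
Mateo starts before Omar ends → Omar and Mateo overlap.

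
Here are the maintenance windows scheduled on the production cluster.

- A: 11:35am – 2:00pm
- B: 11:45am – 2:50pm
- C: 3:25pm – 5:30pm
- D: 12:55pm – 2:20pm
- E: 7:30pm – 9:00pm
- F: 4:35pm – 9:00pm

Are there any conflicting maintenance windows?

Two intervals overlap when each starts before the other ends.
Sorted by start: A, B, D, C, F, E.
B starts before A ends → A and B overlap.
That's a conflict, so the schedule is not conflict-free.

Yes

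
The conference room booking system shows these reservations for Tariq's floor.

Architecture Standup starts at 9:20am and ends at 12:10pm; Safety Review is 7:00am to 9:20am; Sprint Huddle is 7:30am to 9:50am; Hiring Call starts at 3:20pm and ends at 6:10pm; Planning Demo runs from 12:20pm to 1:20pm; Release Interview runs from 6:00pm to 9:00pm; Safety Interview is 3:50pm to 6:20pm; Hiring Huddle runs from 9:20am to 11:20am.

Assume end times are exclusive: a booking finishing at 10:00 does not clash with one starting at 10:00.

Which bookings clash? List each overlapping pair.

Architecture Standup & Hiring Huddle, Architecture Standup & Sprint Huddle, Hiring Call & Release Interview, Hiring Call & Safety Interview, Hiring Huddle & Sprint Huddle, Release Interview & Safety Interview, Safety Review & Sprint Huddle

Check each pair: they overlap iff neither finishes before the other starts.
Sorted by start: Safety Review, Sprint Huddle, Hiring Huddle, Architecture Standup, Planning Demo, Hiring Call, Safety Interview, Release Interview.
Sprint Huddle starts before Safety Review ends → Safety Review and Sprint Huddle overlap.
Hiring Huddle starts exactly when Safety Review ends (back-to-back, no overlap), so nothing later overlaps Safety Review either.
Hiring Huddle starts before Sprint Huddle ends → Sprint Huddle and Hiring Huddle overlap.
Architecture Standup starts before Sprint Huddle ends → Sprint Huddle and Architecture Standup overlap.
Planning Demo starts after Sprint Huddle ends, so nothing later overlaps Sprint Huddle either.
Architecture Standup starts before Hiring Huddle ends → Hiring Huddle and Architecture Standup overlap.
Planning Demo starts after Hiring Huddle ends, so nothing later overlaps Hiring Huddle either.
Planning Demo starts after Architecture Standup ends, so nothing later overlaps Architecture Standup either.
Hiring Call starts after Planning Demo ends, so nothing later overlaps Planning Demo either.
Safety Interview starts before Hiring Call ends → Hiring Call and Safety Interview overlap.
Release Interview starts before Hiring Call ends → Hiring Call and Release Interview overlap.
Release Interview starts before Safety Interview ends → Safety Interview and Release Interview overlap.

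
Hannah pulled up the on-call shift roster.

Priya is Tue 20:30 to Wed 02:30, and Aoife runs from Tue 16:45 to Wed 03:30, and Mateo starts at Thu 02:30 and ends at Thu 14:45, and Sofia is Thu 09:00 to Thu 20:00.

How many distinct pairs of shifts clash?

Check each pair: they overlap iff neither finishes before the other starts.
Sorted by start: Aoife, Priya, Mateo, Sofia.
Priya starts before Aoife ends → Aoife and Priya overlap.
Mateo starts after Aoife ends, so nothing later overlaps Aoife either.
Mateo starts after Priya ends, so nothing later overlaps Priya either.
Sofia starts before Mateo ends → Mateo and Sofia overlap.
Overlapping pairs: Aoife & Priya, Mateo & Sofia — 2 in total.

2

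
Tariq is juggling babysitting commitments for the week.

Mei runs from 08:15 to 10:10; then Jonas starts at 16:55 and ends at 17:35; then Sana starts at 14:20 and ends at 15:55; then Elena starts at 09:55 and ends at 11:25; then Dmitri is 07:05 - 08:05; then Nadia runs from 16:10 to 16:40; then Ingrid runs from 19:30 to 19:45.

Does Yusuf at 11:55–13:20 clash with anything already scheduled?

No — it doesn't clash with anything

Dmitri: ends 08:05 at or before Yusuf starts 11:55 → clear.
Mei: ends 10:10 at or before Yusuf starts 11:55 → clear.
Elena: ends 11:25 at or before Yusuf starts 11:55 → clear.
Sana: starts 14:20 at or after Yusuf ends 13:20 → clear.
Nadia: starts 16:10 at or after Yusuf ends 13:20 → clear.
Jonas: starts 16:55 at or after Yusuf ends 13:20 → clear.
Ingrid: starts 19:30 at or after Yusuf ends 13:20 → clear.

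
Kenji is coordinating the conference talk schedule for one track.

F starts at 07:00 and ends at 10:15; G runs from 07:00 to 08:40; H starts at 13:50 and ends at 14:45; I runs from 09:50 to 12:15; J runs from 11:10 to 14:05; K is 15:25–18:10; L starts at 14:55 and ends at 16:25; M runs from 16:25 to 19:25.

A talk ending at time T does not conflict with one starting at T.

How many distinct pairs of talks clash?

Two intervals overlap when each starts before the other ends.
Sorted by start: F, G, I, J, H, L, K, M.
G starts before F ends → F and G overlap.
I starts before F ends → F and I overlap.
J starts after F ends; F is clear from here.
I starts after G ends; G is clear from here.
J starts before I ends → I and J overlap.
H starts after I ends; I is clear from here.
H starts before J ends → J and H overlap.
L starts after J ends; J is clear from here.
L starts after H ends; H is clear from here.
K starts before L ends → L and K overlap.
M starts exactly when L ends (back-to-back, no overlap).
M starts before K ends → K and M overlap.
Overlapping pairs: F & G, F & I, H & J, I & J, K & L, K & M — 6 in total.

6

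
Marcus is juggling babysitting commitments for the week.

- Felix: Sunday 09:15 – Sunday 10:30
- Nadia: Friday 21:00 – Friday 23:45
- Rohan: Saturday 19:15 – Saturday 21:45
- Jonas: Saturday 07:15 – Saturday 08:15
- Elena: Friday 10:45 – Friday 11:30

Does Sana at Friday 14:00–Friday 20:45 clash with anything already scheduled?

No — it doesn't clash with anything

Elena: ends Friday 11:30 at or before Sana starts Friday 14:00 → clear.
Nadia: starts Friday 21:00 at or after Sana ends Friday 20:45 → clear.
Jonas: starts Saturday 07:15 at or after Sana ends Friday 20:45 → clear.
Rohan: starts Saturday 19:15 at or after Sana ends Friday 20:45 → clear.
Felix: starts Sunday 09:15 at or after Sana ends Friday 20:45 → clear.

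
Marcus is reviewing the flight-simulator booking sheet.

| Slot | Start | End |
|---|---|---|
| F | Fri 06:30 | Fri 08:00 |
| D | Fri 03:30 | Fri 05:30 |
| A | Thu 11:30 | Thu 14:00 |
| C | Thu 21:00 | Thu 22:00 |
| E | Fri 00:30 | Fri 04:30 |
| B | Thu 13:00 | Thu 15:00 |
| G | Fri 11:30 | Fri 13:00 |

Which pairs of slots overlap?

A & B, D & E

Sorted by start: A, B, C, E, D, F, G.
B starts before A ends → A and B overlap.
C starts after A ends, so nothing later overlaps A either.
C starts after B ends, so nothing later overlaps B either.
E starts after C ends, so nothing later overlaps C either.
D starts before E ends → E and D overlap.
F starts after E ends, so nothing later overlaps E either.
F starts after D ends, so nothing later overlaps D either.
G starts after F ends.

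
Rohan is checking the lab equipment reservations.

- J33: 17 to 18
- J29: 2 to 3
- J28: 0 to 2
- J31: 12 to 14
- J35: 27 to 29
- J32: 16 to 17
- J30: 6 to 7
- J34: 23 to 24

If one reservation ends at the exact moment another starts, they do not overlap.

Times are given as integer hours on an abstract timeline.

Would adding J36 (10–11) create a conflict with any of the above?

J28: ends 2 at or before J36 starts 10 → clear.
J29: ends 3 at or before J36 starts 10 → clear.
J30: ends 7 at or before J36 starts 10 → clear.
J31: starts 12 at or after J36 ends 11 → clear.
J32: starts 16 at or after J36 ends 11 → clear.
J33: starts 17 at or after J36 ends 11 → clear.
J34: starts 23 at or after J36 ends 11 → clear.
J35: starts 27 at or after J36 ends 11 → clear.

No — it doesn't clash with anything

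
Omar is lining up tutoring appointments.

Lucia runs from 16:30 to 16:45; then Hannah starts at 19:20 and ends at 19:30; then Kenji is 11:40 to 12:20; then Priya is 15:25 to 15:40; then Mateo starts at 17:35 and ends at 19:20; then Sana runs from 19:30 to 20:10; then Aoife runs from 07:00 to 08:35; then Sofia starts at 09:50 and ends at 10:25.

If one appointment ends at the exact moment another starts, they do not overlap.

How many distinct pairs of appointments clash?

0

Sorted by start: Aoife, Sofia, Kenji, Priya, Lucia, Mateo, Hannah, Sana.
Sofia starts after Aoife ends; Aoife is clear from here.
Kenji starts after Sofia ends; Sofia is clear from here.
Priya starts after Kenji ends; Kenji is clear from here.
Lucia starts after Priya ends; Priya is clear from here.
Mateo starts after Lucia ends; Lucia is clear from here.
Hannah starts exactly when Mateo ends (back-to-back, no overlap); Mateo is clear from here.
Sana starts exactly when Hannah ends (back-to-back, no overlap).
No pair overlaps.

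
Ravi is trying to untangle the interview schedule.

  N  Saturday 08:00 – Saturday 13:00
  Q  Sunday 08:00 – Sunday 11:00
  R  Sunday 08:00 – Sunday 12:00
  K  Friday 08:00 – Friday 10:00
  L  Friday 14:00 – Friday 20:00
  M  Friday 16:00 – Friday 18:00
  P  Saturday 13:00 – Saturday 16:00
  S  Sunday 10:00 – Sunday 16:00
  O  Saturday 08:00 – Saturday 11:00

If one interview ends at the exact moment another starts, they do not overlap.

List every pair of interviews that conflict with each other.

L & M, N & O, Q & R, Q & S, R & S

Sorted by start: K, L, M, N, O, P, Q, R, S.
L starts after K ends, so K has no further overlaps.
M starts before L ends → L and M overlap.
N starts after L ends, so L has no further overlaps.
N starts after M ends, so M has no further overlaps.
O starts before N ends → N and O overlap.
P starts exactly when N ends (back-to-back, no overlap), so N has no further overlaps.
P starts after O ends, so O has no further overlaps.
Q starts after P ends, so P has no further overlaps.
R starts before Q ends → Q and R overlap.
S starts before Q ends → Q and S overlap.
S starts before R ends → R and S overlap.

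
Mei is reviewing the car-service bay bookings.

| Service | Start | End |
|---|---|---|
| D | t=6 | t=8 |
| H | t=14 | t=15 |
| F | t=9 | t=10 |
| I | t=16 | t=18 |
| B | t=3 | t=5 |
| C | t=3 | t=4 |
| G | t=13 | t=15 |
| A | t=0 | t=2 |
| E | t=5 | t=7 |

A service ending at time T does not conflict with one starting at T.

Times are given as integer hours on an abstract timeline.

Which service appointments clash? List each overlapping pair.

Two intervals overlap when each starts before the other ends.
Sorted by start: A, B, C, E, D, F, G, H, I.
B starts after A ends; A is clear from here.
C starts before B ends → B and C overlap.
E starts exactly when B ends (back-to-back, no overlap); B is clear from here.
E starts after C ends; C is clear from here.
D starts before E ends → E and D overlap.
F starts after E ends; E is clear from here.
F starts after D ends; D is clear from here.
G starts after F ends; F is clear from here.
H starts before G ends → G and H overlap.
I starts after G ends.
I starts after H ends.

B & C, D & E, G & H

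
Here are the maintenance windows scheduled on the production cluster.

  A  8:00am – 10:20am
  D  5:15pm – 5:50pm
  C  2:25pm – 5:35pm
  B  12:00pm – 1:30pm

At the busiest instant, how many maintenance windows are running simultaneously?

Sort all start/end points and keep a running count:
8:00am start A → 1
10:20am end A → 0
12:00pm start B → 1
1:30pm end B → 0
2:25pm start C → 1
5:15pm start D → 2
5:35pm end C → 1
5:50pm end D → 0
Peak is 2, at 5:15pm (C, D).

2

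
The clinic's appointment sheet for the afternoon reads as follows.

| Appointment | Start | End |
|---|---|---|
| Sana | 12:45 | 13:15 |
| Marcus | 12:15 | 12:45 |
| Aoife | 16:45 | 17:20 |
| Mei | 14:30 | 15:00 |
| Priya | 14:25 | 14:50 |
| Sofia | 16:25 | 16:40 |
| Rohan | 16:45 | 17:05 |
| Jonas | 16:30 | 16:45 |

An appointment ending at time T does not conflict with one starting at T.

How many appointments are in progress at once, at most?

Sort all start/end points and keep a running count:
12:15 start Marcus → 1
12:45 end Marcus → 0
12:45 start Sana → 1
13:15 end Sana → 0
14:25 start Priya → 1
14:30 start Mei → 2
14:50 end Priya → 1
15:00 end Mei → 0
16:25 start Sofia → 1
16:30 start Jonas → 2
16:40 end Sofia → 1
16:45 end Jonas → 0
16:45 start Aoife → 1
16:45 start Rohan → 2
17:05 end Rohan → 1
17:20 end Aoife → 0
Peak is 2, at 14:30 (Mei, Priya).

2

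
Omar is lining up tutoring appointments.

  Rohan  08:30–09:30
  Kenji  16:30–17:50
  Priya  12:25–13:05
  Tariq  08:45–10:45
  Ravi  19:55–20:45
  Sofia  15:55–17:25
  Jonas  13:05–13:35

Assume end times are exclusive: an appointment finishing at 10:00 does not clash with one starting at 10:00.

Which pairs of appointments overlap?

Sorted by start: Rohan, Tariq, Priya, Jonas, Sofia, Kenji, Ravi.
Tariq starts before Rohan ends → Rohan and Tariq overlap.
Priya starts after Rohan ends — done with Rohan.
Priya starts after Tariq ends — done with Tariq.
Jonas starts exactly when Priya ends (back-to-back, no overlap) — done with Priya.
Sofia starts after Jonas ends — done with Jonas.
Kenji starts before Sofia ends → Sofia and Kenji overlap.
Ravi starts after Sofia ends.
Ravi starts after Kenji ends.

Kenji & Sofia, Rohan & Tariq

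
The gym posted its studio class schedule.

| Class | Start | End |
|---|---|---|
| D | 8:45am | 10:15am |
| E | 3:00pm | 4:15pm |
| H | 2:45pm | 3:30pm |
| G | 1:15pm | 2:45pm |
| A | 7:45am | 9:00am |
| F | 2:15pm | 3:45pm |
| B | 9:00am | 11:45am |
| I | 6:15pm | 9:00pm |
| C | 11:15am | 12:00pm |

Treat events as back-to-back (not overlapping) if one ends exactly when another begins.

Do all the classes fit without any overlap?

No

Check each pair: they overlap iff neither finishes before the other starts.
Sorted by start: A, D, B, C, G, F, H, E, I.
D starts before A ends → A and D overlap.
That's a conflict, so the schedule is not conflict-free.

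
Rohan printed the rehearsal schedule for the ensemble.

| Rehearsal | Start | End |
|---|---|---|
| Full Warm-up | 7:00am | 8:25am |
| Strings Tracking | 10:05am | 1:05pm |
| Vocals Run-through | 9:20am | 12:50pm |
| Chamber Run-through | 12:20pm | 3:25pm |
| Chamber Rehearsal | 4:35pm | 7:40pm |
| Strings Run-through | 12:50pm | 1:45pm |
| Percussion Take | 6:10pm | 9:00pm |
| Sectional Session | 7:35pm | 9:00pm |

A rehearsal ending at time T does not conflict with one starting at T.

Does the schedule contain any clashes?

Sorted by start: Full Warm-up, Vocals Run-through, Strings Tracking, Chamber Run-through, Strings Run-through, Chamber Rehearsal, Percussion Take, Sectional Session.
Vocals Run-through starts after Full Warm-up ends — done with Full Warm-up.
Strings Tracking starts before Vocals Run-through ends → Vocals Run-through and Strings Tracking overlap.
That's a conflict, so the schedule is not conflict-free.

Yes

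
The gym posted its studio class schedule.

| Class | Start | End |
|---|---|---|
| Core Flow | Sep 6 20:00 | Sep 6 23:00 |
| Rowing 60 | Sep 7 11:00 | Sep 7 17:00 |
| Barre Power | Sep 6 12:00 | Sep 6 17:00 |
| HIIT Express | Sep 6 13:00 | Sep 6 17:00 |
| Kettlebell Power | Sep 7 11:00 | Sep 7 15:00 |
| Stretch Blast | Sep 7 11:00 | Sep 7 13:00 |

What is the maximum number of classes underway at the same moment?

Sort all start/end points and keep a running count:
Sep 6 12:00 start Barre Power → 1
Sep 6 13:00 start HIIT Express → 2
Sep 6 17:00 end Barre Power → 1
Sep 6 17:00 end HIIT Express → 0
Sep 6 20:00 start Core Flow → 1
Sep 6 23:00 end Core Flow → 0
Sep 7 11:00 start Kettlebell Power → 1
Sep 7 11:00 start Rowing 60 → 2
Sep 7 11:00 start Stretch Blast → 3
Sep 7 13:00 end Stretch Blast → 2
Sep 7 15:00 end Kettlebell Power → 1
Sep 7 17:00 end Rowing 60 → 0
Peak is 3, at Sep 7 11:00 (Kettlebell Power, Rowing 60, Stretch Blast).

3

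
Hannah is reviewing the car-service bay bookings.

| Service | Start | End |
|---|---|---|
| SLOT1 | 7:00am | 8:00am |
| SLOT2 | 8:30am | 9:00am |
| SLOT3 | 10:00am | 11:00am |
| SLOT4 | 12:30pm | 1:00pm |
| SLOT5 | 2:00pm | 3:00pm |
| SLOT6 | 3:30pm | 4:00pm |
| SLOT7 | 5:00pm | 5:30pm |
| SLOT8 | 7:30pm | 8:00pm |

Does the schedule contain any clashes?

No

Two intervals overlap when each starts before the other ends.
Sorted by start: SLOT1, SLOT2, SLOT3, SLOT4, SLOT5, SLOT6, SLOT7, SLOT8.
SLOT2 starts after SLOT1 ends; SLOT1 is clear from here.
SLOT3 starts after SLOT2 ends; SLOT2 is clear from here.
SLOT4 starts after SLOT3 ends; SLOT3 is clear from here.
SLOT5 starts after SLOT4 ends; SLOT4 is clear from here.
SLOT6 starts after SLOT5 ends; SLOT5 is clear from here.
SLOT7 starts after SLOT6 ends; SLOT6 is clear from here.
SLOT8 starts after SLOT7 ends.
Every pair is clear; the schedule has no overlaps.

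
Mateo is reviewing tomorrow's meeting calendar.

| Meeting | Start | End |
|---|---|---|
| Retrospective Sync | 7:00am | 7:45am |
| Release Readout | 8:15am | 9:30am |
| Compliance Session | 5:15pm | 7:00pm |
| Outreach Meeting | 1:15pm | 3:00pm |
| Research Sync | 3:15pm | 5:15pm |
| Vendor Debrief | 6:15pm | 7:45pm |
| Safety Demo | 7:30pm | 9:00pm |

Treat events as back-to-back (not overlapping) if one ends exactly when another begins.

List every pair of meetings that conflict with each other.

Sorted by start: Retrospective Sync, Release Readout, Outreach Meeting, Research Sync, Compliance Session, Vendor Debrief, Safety Demo.
Release Readout starts after Retrospective Sync ends, so nothing later overlaps Retrospective Sync either.
Outreach Meeting starts after Release Readout ends, so nothing later overlaps Release Readout either.
Research Sync starts after Outreach Meeting ends, so nothing later overlaps Outreach Meeting either.
Compliance Session starts exactly when Research Sync ends (back-to-back, no overlap), so nothing later overlaps Research Sync either.
Vendor Debrief starts before Compliance Session ends → Compliance Session and Vendor Debrief overlap.
Safety Demo starts after Compliance Session ends.
Safety Demo starts before Vendor Debrief ends → Vendor Debrief and Safety Demo overlap.

Compliance Session & Vendor Debrief, Safety Demo & Vendor Debrief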